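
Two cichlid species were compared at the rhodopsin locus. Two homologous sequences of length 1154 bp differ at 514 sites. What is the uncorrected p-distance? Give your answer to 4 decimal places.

p = 514/1154 = 0.445407… ≈ 0.4454 (to 4 d.p.).

0.4454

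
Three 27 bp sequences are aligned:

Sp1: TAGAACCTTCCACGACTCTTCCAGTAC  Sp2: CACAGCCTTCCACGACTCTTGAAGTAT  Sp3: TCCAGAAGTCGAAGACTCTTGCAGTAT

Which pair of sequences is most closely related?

Sp1 and Sp2

Sp1–Sp2: 6/27 differ, p = 0.222, d = 0.264.
Sp1–Sp3: 10/27 differ, p = 0.370, d = 0.511.
Sp2–Sp3: 8/27 differ, p = 0.296, d = 0.377.
The smallest distance is between Sp1 and Sp2.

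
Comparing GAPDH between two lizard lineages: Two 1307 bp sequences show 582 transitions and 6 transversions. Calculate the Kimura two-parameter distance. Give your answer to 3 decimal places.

1.130

P = 582/1307 ≈ 0.445295 and Q = 6/1307 ≈ 0.004591.
Under the Kimura two-parameter model, d = −½ ln(1 − 2P − Q) − ¼ ln(1 − 2Q).
1 − 2P − Q = 0.104819, giving −½ ln(0.104819) = 1.127760.
1 − 2Q = 0.990818, giving −¼ ln(0.990818) = 0.002306.
d = 1.127760 + 0.002306 = 1.130066.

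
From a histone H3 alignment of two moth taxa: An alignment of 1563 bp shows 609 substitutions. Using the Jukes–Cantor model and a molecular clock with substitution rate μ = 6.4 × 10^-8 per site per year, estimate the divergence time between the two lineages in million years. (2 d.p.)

4.29

p = 609/1563 ≈ 0.389635.
d = −(3/4) ln(1 − 4p/3) = −0.75 ln(1 − 0.519513) = −0.75 ln(0.480487)
  = −0.75 × (-0.732955) = 0.549716 substitutions/site.
Under a molecular clock d = 2μt, so t = d/(2μ) = 0.549716 / (2 × 6.4 × 10^-8) = 4.29 million years.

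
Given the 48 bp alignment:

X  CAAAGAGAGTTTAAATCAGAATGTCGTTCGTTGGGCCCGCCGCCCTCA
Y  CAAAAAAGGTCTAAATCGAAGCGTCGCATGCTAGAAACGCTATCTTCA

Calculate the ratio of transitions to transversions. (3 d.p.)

Transitions are A↔G and C↔T; transversions are all other mismatches.
Transitions: 17. Transversions: 3.
R = 17/3 = 5.666666… ≈ 5.667 (to 3 d.p.).

5.667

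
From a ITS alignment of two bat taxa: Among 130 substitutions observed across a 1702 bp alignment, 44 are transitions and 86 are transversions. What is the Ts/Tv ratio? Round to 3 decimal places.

R = 44/86 = 0.511627… ≈ 0.512 (to 3 d.p.).

0.512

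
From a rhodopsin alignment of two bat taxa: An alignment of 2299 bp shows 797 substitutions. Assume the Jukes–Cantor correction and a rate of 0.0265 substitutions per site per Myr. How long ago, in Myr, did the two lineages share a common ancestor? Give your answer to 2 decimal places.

p = 797/2299 ≈ 0.346672.
d = −(3/4) ln(1 − 4p/3) = −0.75 ln(1 − 0.462229) = −0.75 ln(0.537771)
  = −0.75 × (-0.620322) = 0.465242 substitutions/site.
Under a molecular clock d = 2μt, so t = d/(2μ) = 0.465242 / (2 × 0.0265) = 8.78 Myr.

8.78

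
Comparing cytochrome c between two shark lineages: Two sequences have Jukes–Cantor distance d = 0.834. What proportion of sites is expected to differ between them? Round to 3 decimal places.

p = (3/4)(1 − e^(−4d/3)) = 0.75 × (1 − e^(-1.112)) = 0.75 × (1 − 0.328901) = 0.503324.

0.503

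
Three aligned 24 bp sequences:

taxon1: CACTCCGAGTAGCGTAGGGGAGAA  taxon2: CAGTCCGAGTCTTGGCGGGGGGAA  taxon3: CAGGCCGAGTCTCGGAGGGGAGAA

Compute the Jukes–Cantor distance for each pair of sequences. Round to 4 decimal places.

d(taxon1,taxon2) = 0.3694, d(taxon1,taxon3) = 0.2441, d(taxon2,taxon3) = 0.1885

taxon1–taxon2: 7/24 sites differ → p ≈ 0.291667, d = −0.75 ln(1 − 0.388889) = 0.369358 ≈ 0.3694.
taxon1–taxon3: 5/24 sites differ → p ≈ 0.208333, d = −0.75 ln(1 − 0.277777) = 0.244066 ≈ 0.2441.
taxon2–taxon3: 4/24 sites differ → p ≈ 0.166667, d = −0.75 ln(1 − 0.222223) = 0.188487 ≈ 0.1885.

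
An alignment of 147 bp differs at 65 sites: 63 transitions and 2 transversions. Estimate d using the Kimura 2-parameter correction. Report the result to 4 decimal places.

1.0299

P = 63/147 ≈ 0.428571 and Q = 2/147 ≈ 0.013605.
Under the Kimura two-parameter model, d = −½ ln(1 − 2P − Q) − ¼ ln(1 − 2Q).
1 − 2P − Q = 0.129253, giving −½ ln(0.129253) = 1.022992.
1 − 2Q = 0.97279, giving −¼ ln(0.97279) = 0.006897.
d = 1.022992 + 0.006897 = 1.029889.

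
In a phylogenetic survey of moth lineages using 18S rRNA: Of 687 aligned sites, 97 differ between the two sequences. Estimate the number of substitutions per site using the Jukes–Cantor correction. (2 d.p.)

0.16

p = 97/687 ≈ 0.141194.
d = −(3/4) ln(1 − 4p/3) = −0.75 ln(1 − 0.188259) = −0.75 ln(0.811741)
  = −0.75 × (-0.208574) = 0.156431 substitutions/site.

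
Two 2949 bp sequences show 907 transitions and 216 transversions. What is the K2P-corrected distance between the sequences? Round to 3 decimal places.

0.623

P = 907/2949 ≈ 0.307562 and Q = 216/2949 ≈ 0.073245.
Under the Kimura two-parameter model, d = −½ ln(1 − 2P − Q) − ¼ ln(1 − 2Q).
1 − 2P − Q = 0.311631, giving −½ ln(0.311631) = 0.582968.
1 − 2Q = 0.85351, giving −¼ ln(0.85351) = 0.039600.
d = 0.582968 + 0.039600 = 0.622568.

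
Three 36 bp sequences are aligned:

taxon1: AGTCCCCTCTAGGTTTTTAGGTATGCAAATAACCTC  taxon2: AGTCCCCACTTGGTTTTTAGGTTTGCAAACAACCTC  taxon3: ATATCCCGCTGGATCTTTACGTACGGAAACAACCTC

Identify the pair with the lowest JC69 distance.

taxon1–taxon2: 4/36 differ, p = 0.111, d = 0.120.
taxon1–taxon3: 11/36 differ, p = 0.306, d = 0.392.
taxon2–taxon3: 11/36 differ, p = 0.306, d = 0.392.
The smallest distance is between taxon1 and taxon2.

taxon1 and taxon2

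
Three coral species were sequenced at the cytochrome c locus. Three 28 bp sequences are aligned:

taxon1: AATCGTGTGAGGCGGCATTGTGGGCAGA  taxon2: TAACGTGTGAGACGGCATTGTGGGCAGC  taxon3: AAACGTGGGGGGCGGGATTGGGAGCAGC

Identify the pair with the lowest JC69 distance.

taxon1 and taxon2

taxon1–taxon2: 4/28 differ, p = 0.143, d = 0.158.
taxon1–taxon3: 7/28 differ, p = 0.250, d = 0.304.
taxon2–taxon3: 7/28 differ, p = 0.250, d = 0.304.
The smallest distance is between taxon1 and taxon2.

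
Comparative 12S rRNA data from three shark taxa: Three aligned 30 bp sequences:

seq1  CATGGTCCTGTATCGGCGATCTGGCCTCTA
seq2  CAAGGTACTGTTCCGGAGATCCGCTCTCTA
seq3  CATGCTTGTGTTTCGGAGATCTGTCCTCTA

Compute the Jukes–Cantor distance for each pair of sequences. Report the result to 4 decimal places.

d(seq1,seq2) = 0.3295, d(seq1,seq3) = 0.2326, d(seq2,seq3) = 0.3295

seq1–seq2: 8/30 sites differ → p ≈ 0.266667, d = −0.75 ln(1 − 0.355556) = 0.329526 ≈ 0.3295.
seq1–seq3: 6/30 sites differ → p = 0.2, d = −0.75 ln(1 − 0.266667) = 0.232617 ≈ 0.2326.
seq2–seq3: 8/30 sites differ → p ≈ 0.266667, d = −0.75 ln(1 − 0.355556) = 0.329526 ≈ 0.3295.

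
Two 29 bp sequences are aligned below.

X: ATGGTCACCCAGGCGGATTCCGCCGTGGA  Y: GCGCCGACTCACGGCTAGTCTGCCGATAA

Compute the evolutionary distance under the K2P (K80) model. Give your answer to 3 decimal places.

Of 29 sites, 6 differences are transitions and 9 are transversions, so P = 6/29 ≈ 0.206897 and Q = 9/29 ≈ 0.310345.
Under the Kimura two-parameter model, d = −½ ln(1 − 2P − Q) − ¼ ln(1 − 2Q).
1 − 2P − Q = 0.275861, giving −½ ln(0.275861) = 0.643929.
1 − 2Q = 0.37931, giving −¼ ln(0.37931) = 0.242350.
d = 0.643929 + 0.242350 = 0.886279.

0.886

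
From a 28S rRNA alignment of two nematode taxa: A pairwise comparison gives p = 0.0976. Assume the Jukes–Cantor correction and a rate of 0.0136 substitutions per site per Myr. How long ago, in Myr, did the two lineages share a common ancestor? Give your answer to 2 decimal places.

3.84

d = −(3/4) ln(1 − 4p/3) = −0.75 ln(1 − 0.130133) = −0.75 ln(0.869867)
  = −0.75 × (-0.139415) = 0.104561 substitutions/site.
Under a molecular clock d = 2μt, so t = d/(2μ) = 0.104561 / (2 × 0.0136) = 3.84 Myr.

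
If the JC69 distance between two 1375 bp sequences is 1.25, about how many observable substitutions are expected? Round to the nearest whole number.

Invert JC69: p = (3/4)(1 − e^(−4d/3)) = 0.75 × (1 − e^(-1.666667)) = 0.75 × (1 − 0.188876) = 0.608343.
Expected differing sites = pL ≈ 0.608343 × 1375 = 836.471625 ≈ 836.

836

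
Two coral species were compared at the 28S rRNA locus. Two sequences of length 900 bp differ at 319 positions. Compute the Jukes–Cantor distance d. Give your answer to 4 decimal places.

0.4798

p = 319/900 ≈ 0.354444.
d = −(3/4) ln(1 − 4p/3) = −0.75 ln(1 − 0.472592) = −0.75 ln(0.527408)
  = −0.75 × (-0.639781) = 0.479836 substitutions/site.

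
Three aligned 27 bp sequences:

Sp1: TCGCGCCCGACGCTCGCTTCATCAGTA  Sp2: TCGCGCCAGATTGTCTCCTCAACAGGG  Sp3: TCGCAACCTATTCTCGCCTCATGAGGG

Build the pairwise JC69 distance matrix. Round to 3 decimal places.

d(Sp1,Sp2) = 0.441, d(Sp1,Sp3) = 0.441, d(Sp2,Sp3) = 0.377

Sp1–Sp2: 9/27 sites differ → p ≈ 0.333333, d = −0.75 ln(1 − 0.444444) = 0.440839 ≈ 0.441.
Sp1–Sp3: 9/27 sites differ → p ≈ 0.333333, d = −0.75 ln(1 − 0.444444) = 0.440839 ≈ 0.441.
Sp2–Sp3: 8/27 sites differ → p ≈ 0.296296, d = −0.75 ln(1 − 0.395061) = 0.376971 ≈ 0.377.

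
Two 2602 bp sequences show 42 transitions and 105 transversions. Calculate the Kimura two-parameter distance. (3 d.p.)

P = 42/2602 ≈ 0.016141 and Q = 105/2602 ≈ 0.040354.
Under the Kimura two-parameter model, d = −½ ln(1 − 2P − Q) − ¼ ln(1 − 2Q).
1 − 2P − Q = 0.927364, giving −½ ln(0.927364) = 0.037705.
1 − 2Q = 0.919292, giving −¼ ln(0.919292) = 0.021038.
d = 0.037705 + 0.021038 = 0.058743.

0.059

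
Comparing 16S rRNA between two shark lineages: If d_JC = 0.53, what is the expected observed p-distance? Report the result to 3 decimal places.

p = (3/4)(1 − e^(−4d/3)) = 0.75 × (1 − e^(-0.706667)) = 0.75 × (1 − 0.493286) = 0.380036.

0.380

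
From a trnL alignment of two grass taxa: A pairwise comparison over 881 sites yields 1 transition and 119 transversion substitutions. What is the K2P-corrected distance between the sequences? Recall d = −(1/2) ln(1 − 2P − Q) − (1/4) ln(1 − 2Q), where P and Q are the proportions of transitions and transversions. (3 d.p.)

0.153

P = 1/881 ≈ 0.001135 and Q = 119/881 ≈ 0.135074.
Under the Kimura two-parameter model, d = −½ ln(1 − 2P − Q) − ¼ ln(1 − 2Q).
1 − 2P − Q = 0.862656, giving −½ ln(0.862656) = 0.073870.
1 − 2Q = 0.729852, giving −¼ ln(0.729852) = 0.078728.
d = 0.073870 + 0.078728 = 0.152598.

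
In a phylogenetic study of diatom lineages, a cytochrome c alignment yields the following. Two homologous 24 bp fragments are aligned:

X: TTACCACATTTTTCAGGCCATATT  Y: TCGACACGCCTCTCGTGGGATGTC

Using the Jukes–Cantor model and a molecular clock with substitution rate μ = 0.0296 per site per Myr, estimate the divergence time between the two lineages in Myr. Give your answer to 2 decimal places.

16.23

The sequences differ at 13 of 24 sites, so p = 13/24 ≈ 0.541667.
d = −(3/4) ln(1 − 4p/3) = −0.75 ln(1 − 0.722223) = −0.75 ln(0.277777)
  = −0.75 × (-1.280937) = 0.960703 substitutions/site.
Under a molecular clock d = 2μt, so t = d/(2μ) = 0.960703 / (2 × 0.0296) = 16.23 Myr.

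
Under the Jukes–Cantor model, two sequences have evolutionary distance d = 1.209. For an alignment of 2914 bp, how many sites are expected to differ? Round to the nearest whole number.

1750

Invert JC69: p = (3/4)(1 − e^(−4d/3)) = 0.75 × (1 − e^(-1.612)) = 0.75 × (1 − 0.199488) = 0.600384.
Expected differing sites = pL ≈ 0.600384 × 2914 = 1749.518976 ≈ 1750.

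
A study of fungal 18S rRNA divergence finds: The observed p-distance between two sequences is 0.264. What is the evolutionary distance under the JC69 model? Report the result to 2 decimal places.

0.33

d = −(3/4) ln(1 − 4p/3) = −0.75 ln(1 − 0.352) = −0.75 ln(0.648)
  = −0.75 × (-0.433865) = 0.325399 substitutions/site.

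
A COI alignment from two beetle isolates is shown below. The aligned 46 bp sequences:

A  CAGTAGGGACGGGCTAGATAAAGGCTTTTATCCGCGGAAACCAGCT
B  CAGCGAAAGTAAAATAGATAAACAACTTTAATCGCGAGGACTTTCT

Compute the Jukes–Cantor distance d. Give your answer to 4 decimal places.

0.8240

The sequences differ at 23 of 46 sites, so p = 23/46 = 0.5.
d = −(3/4) ln(1 − 4p/3) = −0.75 ln(1 − 0.666667) = −0.75 ln(0.333333)
  = −0.75 × (-1.098613) = 0.823960 substitutions/site.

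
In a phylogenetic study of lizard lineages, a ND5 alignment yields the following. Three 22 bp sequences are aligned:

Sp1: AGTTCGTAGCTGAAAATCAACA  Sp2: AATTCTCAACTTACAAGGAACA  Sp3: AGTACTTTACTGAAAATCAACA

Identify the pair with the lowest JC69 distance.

Sp1–Sp2: 8/22 differ, p = 0.364, d = 0.497.
Sp1–Sp3: 4/22 differ, p = 0.182, d = 0.208.
Sp2–Sp3: 8/22 differ, p = 0.364, d = 0.497.
The smallest distance is between Sp1 and Sp3.

Sp1 and Sp3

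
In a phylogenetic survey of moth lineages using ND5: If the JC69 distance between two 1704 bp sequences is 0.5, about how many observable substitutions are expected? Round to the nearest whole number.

622

Invert JC69: p = (3/4)(1 − e^(−4d/3)) = 0.75 × (1 − e^(-0.666667)) = 0.75 × (1 − 0.513417) = 0.364937.
Expected differing sites = pL ≈ 0.364937 × 1704 = 621.852648 ≈ 622.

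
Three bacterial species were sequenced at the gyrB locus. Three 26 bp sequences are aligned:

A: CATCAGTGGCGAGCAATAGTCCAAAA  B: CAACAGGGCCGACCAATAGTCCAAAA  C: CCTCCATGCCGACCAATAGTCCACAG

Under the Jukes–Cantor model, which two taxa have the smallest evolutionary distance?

A–B: 4/26 differ, p = 0.154, d = 0.172.
A–C: 7/26 differ, p = 0.269, d = 0.334.
B–C: 7/26 differ, p = 0.269, d = 0.334.
The smallest distance is between A and B.

A and B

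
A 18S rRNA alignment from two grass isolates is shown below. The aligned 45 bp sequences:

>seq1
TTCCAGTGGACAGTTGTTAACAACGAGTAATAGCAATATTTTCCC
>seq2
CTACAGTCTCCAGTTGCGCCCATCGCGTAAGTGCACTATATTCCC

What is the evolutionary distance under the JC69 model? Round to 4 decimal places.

The sequences differ at 15 of 45 sites, so p = 15/45 ≈ 0.333333.
d = −(3/4) ln(1 − 4p/3) = −0.75 ln(1 − 0.444444) = −0.75 ln(0.555556)
  = −0.75 × (-0.587786) = 0.440840 substitutions/site.

0.4408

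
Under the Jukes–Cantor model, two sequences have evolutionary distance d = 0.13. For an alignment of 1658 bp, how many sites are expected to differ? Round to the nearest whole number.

Invert JC69: p = (3/4)(1 − e^(−4d/3)) = 0.75 × (1 − e^(-0.173333)) = 0.75 × (1 − 0.840858) = 0.119357.
Expected differing sites = pL ≈ 0.119357 × 1658 = 197.893906 ≈ 198.

198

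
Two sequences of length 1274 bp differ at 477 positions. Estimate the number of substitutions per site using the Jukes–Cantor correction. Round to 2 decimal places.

p = 477/1274 ≈ 0.374411.
d = −(3/4) ln(1 − 4p/3) = −0.75 ln(1 − 0.499215) = −0.75 ln(0.500785)
  = −0.75 × (-0.691578) = 0.518684 substitutions/site.

0.52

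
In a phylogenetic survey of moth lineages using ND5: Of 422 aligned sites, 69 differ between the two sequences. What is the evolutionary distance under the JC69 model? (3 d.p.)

0.184

p = 69/422 ≈ 0.163507.
d = −(3/4) ln(1 − 4p/3) = −0.75 ln(1 − 0.218009) = −0.75 ln(0.781991)
  = −0.75 × (-0.245912) = 0.184434 substitutions/site.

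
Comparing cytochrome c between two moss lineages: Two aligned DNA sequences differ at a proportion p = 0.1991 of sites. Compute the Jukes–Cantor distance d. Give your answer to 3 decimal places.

0.231

d = −(3/4) ln(1 − 4p/3) = −0.75 ln(1 − 0.265467) = −0.75 ln(0.734533)
  = −0.75 × (-0.308520) = 0.231390 substitutions/site.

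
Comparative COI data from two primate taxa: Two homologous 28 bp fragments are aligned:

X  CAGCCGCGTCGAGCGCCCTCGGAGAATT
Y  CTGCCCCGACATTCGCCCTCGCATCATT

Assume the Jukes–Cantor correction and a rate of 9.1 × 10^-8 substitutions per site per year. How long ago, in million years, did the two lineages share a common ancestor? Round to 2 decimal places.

The sequences differ at 9 of 28 sites (2, 6, 9, 11, 12, 13, 22, 24, 25), so p = 9/28 ≈ 0.321429.
d = −(3/4) ln(1 − 4p/3) = −0.75 ln(1 − 0.428572) = −0.75 ln(0.571428)
  = −0.75 × (-0.559617) = 0.419713 substitutions/site.
Under a molecular clock d = 2μt, so t = d/(2μ) = 0.419713 / (2 × 9.1 × 10^-8) = 2.31 million years.

2.31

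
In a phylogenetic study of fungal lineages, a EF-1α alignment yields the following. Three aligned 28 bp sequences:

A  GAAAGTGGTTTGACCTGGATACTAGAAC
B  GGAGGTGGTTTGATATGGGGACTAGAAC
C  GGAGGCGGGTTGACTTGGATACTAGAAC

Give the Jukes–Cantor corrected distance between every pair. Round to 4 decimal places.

A–B: 6/28 sites differ → p ≈ 0.214286, d = −0.75 ln(1 − 0.285715) = 0.252355 ≈ 0.2524.
A–C: 5/28 sites differ → p ≈ 0.178571, d = −0.75 ln(1 − 0.238095) = 0.203950 ≈ 0.2040.
B–C: 6/28 sites differ → p ≈ 0.214286, d = −0.75 ln(1 − 0.285715) = 0.252355 ≈ 0.2524.

d(A,B) = 0.2524, d(A,C) = 0.2040, d(B,C) = 0.2524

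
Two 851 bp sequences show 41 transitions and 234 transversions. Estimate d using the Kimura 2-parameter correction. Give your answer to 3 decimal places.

P = 41/851 ≈ 0.048179 and Q = 234/851 ≈ 0.274971.
Under the Kimura two-parameter model, d = −½ ln(1 − 2P − Q) − ¼ ln(1 − 2Q).
1 − 2P − Q = 0.628671, giving −½ ln(0.628671) = 0.232074.
1 − 2Q = 0.450058, giving −¼ ln(0.450058) = 0.199595.
d = 0.232074 + 0.199595 = 0.431669.

0.432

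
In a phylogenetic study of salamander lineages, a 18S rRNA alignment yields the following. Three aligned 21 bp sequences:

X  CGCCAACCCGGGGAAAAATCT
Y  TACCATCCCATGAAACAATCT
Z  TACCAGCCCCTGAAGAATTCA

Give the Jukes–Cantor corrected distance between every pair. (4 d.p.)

X–Y: 7/21 sites differ → p ≈ 0.333333, d = −0.75 ln(1 − 0.444444) = 0.440839 ≈ 0.4408.
X–Z: 9/21 sites differ → p ≈ 0.428571, d = −0.75 ln(1 − 0.571428) = 0.635472 ≈ 0.6355.
Y–Z: 6/21 sites differ → p ≈ 0.285714, d = −0.75 ln(1 − 0.380952) = 0.359679 ≈ 0.3597.

d(X,Y) = 0.4408, d(X,Z) = 0.6355, d(Y,Z) = 0.3597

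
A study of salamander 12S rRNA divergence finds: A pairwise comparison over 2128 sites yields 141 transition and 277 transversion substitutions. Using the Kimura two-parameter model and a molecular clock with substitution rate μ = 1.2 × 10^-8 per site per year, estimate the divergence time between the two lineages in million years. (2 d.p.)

9.49

P = 141/2128 ≈ 0.066259 and Q = 277/2128 ≈ 0.130169.
Under the Kimura two-parameter model, d = −½ ln(1 − 2P − Q) − ¼ ln(1 − 2Q).
1 − 2P − Q = 0.737313, giving −½ ln(0.737313) = 0.152371.
1 − 2Q = 0.739662, giving −¼ ln(0.739662) = 0.075390.
d = 0.152371 + 0.075390 = 0.227761.
Under a molecular clock d = 2μt, so t = d/(2μ) = 0.227761 / (2 × 1.2 × 10^-8) = 9.49 million years.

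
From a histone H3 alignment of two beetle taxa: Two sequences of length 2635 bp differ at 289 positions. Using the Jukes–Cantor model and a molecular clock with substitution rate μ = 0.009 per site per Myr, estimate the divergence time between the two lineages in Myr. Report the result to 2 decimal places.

p = 289/2635 ≈ 0.109677.
d = −(3/4) ln(1 − 4p/3) = −0.75 ln(1 − 0.146236) = −0.75 ln(0.853764)
  = −0.75 × (-0.158100) = 0.118575 substitutions/site.
Under a molecular clock d = 2μt, so t = d/(2μ) = 0.118575 / (2 × 0.009) = 6.59 Myr.

6.59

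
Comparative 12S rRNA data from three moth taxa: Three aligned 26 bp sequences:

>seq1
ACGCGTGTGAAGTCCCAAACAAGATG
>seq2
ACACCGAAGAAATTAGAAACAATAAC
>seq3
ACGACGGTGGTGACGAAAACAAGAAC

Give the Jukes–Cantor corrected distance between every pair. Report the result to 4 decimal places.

seq1–seq2: 12/26 sites differ → p ≈ 0.461538, d = −0.75 ln(1 − 0.615384) = 0.716632 ≈ 0.7166.
seq1–seq3: 10/26 sites differ → p ≈ 0.384615, d = −0.75 ln(1 − 0.51282) = 0.539341 ≈ 0.5393.
seq2–seq3: 12/26 sites differ → p ≈ 0.461538, d = −0.75 ln(1 − 0.615384) = 0.716632 ≈ 0.7166.

d(seq1,seq2) = 0.7166, d(seq1,seq3) = 0.5393, d(seq2,seq3) = 0.7166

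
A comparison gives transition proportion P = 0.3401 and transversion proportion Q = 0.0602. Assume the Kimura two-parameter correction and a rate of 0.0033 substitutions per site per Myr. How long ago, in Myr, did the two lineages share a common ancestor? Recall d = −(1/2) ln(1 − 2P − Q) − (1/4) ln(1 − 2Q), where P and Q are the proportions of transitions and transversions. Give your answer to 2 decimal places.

Under the Kimura two-parameter model, d = −½ ln(1 − 2P − Q) − ¼ ln(1 − 2Q).
1 − 2P − Q = 0.2596, giving −½ ln(0.2596) = 0.674307.
1 − 2Q = 0.8796, giving −¼ ln(0.8796) = 0.032072.
d = 0.674307 + 0.032072 = 0.706379.
Under a molecular clock d = 2μt, so t = d/(2μ) = 0.706379 / (2 × 0.0033) = 107.03 Myr.

107.03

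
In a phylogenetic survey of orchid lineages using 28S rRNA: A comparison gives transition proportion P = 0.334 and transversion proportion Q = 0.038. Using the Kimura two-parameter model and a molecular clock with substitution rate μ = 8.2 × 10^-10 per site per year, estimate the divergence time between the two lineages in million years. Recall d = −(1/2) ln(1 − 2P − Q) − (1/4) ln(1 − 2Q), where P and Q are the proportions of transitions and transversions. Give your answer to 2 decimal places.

385.27

Under the Kimura two-parameter model, d = −½ ln(1 − 2P − Q) − ¼ ln(1 − 2Q).
1 − 2P − Q = 0.294, giving −½ ln(0.294) = 0.612088.
1 − 2Q = 0.924, giving −¼ ln(0.924) = 0.019761.
d = 0.612088 + 0.019761 = 0.631849.
Under a molecular clock d = 2μt, so t = d/(2μ) = 0.631849 / (2 × 8.2 × 10^-10) = 385.27 million years.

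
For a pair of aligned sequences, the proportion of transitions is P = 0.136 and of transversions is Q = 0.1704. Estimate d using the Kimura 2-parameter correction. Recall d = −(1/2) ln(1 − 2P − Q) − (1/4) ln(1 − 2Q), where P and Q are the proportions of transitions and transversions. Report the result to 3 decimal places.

0.396

Under the Kimura two-parameter model, d = −½ ln(1 − 2P − Q) − ¼ ln(1 − 2Q).
1 − 2P − Q = 0.5576, giving −½ ln(0.5576) = 0.292057.
1 − 2Q = 0.6592, giving −¼ ln(0.6592) = 0.104182.
d = 0.292057 + 0.104182 = 0.396239.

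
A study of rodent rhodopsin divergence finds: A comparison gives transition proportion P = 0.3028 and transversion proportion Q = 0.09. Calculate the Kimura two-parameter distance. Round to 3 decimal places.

0.644

Under the Kimura two-parameter model, d = −½ ln(1 − 2P − Q) − ¼ ln(1 − 2Q).
1 − 2P − Q = 0.3044, giving −½ ln(0.3044) = 0.594706.
1 − 2Q = 0.82, giving −¼ ln(0.82) = 0.049613.
d = 0.594706 + 0.049613 = 0.644319.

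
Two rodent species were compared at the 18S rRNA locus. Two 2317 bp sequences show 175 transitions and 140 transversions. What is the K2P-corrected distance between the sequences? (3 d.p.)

P = 175/2317 ≈ 0.075529 and Q = 140/2317 ≈ 0.060423.
Under the Kimura two-parameter model, d = −½ ln(1 − 2P − Q) − ¼ ln(1 − 2Q).
1 − 2P − Q = 0.788519, giving −½ ln(0.788519) = 0.118799.
1 − 2Q = 0.879154, giving −¼ ln(0.879154) = 0.032199.
d = 0.118799 + 0.032199 = 0.150998.

0.151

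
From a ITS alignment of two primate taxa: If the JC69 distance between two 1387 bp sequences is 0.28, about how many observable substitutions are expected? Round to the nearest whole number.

324

Invert JC69: p = (3/4)(1 − e^(−4d/3)) = 0.75 × (1 − e^(-0.373333)) = 0.75 × (1 − 0.688436) = 0.233673.
Expected differing sites = pL ≈ 0.233673 × 1387 = 324.104451 ≈ 324.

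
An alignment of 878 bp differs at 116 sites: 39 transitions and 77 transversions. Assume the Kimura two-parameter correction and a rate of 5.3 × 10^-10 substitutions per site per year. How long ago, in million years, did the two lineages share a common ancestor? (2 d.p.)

137.11

P = 39/878 ≈ 0.044419 and Q = 77/878 ≈ 0.087699.
Under the Kimura two-parameter model, d = −½ ln(1 − 2P − Q) − ¼ ln(1 − 2Q).
1 − 2P − Q = 0.823463, giving −½ ln(0.823463) = 0.097118.
1 − 2Q = 0.824602, giving −¼ ln(0.824602) = 0.048214.
d = 0.097118 + 0.048214 = 0.145332.
Under a molecular clock d = 2μt, so t = d/(2μ) = 0.145332 / (2 × 5.3 × 10^-10) = 137.11 million years.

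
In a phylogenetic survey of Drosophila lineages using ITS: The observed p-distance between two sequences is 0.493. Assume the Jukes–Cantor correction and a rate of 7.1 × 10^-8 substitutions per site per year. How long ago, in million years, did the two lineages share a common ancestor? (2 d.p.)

5.66

d = −(3/4) ln(1 − 4p/3) = −0.75 ln(1 − 0.657333) = −0.75 ln(0.342667)
  = −0.75 × (-1.070996) = 0.803247 substitutions/site.
Under a molecular clock d = 2μt, so t = d/(2μ) = 0.803247 / (2 × 7.1 × 10^-8) = 5.66 million years.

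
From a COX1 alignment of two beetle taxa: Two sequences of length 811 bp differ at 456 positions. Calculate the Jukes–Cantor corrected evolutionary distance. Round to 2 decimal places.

p = 456/811 ≈ 0.562269.
d = −(3/4) ln(1 − 4p/3) = −0.75 ln(1 − 0.749692) = −0.75 ln(0.250308)
  = −0.75 × (-1.385063) = 1.038797 substitutions/site.

1.04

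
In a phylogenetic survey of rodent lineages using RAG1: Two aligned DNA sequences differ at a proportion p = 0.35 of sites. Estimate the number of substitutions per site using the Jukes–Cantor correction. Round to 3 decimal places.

0.471

d = −(3/4) ln(1 − 4p/3) = −0.75 ln(1 − 0.466667) = −0.75 ln(0.533333)
  = −0.75 × (-0.628609) = 0.471457 substitutions/site.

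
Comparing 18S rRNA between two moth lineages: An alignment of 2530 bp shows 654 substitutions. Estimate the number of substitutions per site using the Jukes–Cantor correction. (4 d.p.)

0.3170

p = 654/2530 ≈ 0.258498.
d = −(3/4) ln(1 − 4p/3) = −0.75 ln(1 − 0.344664) = −0.75 ln(0.655336)
  = −0.75 × (-0.422607) = 0.316955 substitutions/site.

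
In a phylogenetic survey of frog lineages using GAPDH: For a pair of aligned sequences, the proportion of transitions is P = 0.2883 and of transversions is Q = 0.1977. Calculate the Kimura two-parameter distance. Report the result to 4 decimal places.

Under the Kimura two-parameter model, d = −½ ln(1 − 2P − Q) − ¼ ln(1 − 2Q).
1 − 2P − Q = 0.2257, giving −½ ln(0.2257) = 0.744274.
1 − 2Q = 0.6046, giving −¼ ln(0.6046) = 0.125797.
d = 0.744274 + 0.125797 = 0.870071.

0.8701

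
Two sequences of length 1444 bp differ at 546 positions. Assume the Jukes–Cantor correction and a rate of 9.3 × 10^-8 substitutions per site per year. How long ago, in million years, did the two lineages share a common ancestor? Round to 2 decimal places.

p = 546/1444 ≈ 0.378116.
d = −(3/4) ln(1 − 4p/3) = −0.75 ln(1 − 0.504155) = −0.75 ln(0.495845)
  = −0.75 × (-0.701492) = 0.526119 substitutions/site.
Under a molecular clock d = 2μt, so t = d/(2μ) = 0.526119 / (2 × 9.3 × 10^-8) = 2.83 million years.

2.83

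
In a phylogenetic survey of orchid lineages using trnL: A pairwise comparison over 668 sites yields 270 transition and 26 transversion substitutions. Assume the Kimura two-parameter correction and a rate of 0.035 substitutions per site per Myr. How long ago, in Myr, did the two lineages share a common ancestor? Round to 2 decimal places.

13.71

P = 270/668 ≈ 0.404192 and Q = 26/668 ≈ 0.038922.
Under the Kimura two-parameter model, d = −½ ln(1 − 2P − Q) − ¼ ln(1 − 2Q).
1 − 2P − Q = 0.152694, giving −½ ln(0.152694) = 0.939660.
1 − 2Q = 0.922156, giving −¼ ln(0.922156) = 0.020260.
d = 0.939660 + 0.020260 = 0.959920.
Under a molecular clock d = 2μt, so t = d/(2μ) = 0.959920 / (2 × 0.035) = 13.71 Myr.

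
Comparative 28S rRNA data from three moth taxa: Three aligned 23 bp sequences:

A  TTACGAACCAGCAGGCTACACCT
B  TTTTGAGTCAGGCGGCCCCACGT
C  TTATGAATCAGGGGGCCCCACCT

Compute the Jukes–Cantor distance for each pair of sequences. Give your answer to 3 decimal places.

d(A,B) = 0.553, d(A,C) = 0.321, d(B,C) = 0.198

A–B: 9/23 sites differ → p ≈ 0.391304, d = −0.75 ln(1 − 0.521739) = 0.553199 ≈ 0.553.
A–C: 6/23 sites differ → p ≈ 0.26087, d = −0.75 ln(1 − 0.347827) = 0.320584 ≈ 0.321.
B–C: 4/23 sites differ → p ≈ 0.173913, d = −0.75 ln(1 − 0.231884) = 0.197861 ≈ 0.198.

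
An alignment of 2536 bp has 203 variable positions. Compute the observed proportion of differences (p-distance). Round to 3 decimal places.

p = 203/2536 = 0.080047… ≈ 0.080 (to 3 d.p.).

0.080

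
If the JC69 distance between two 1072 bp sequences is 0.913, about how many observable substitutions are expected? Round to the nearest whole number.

566

Invert JC69: p = (3/4)(1 − e^(−4d/3)) = 0.75 × (1 − e^(-1.217333)) = 0.75 × (1 − 0.296019) = 0.527986.
Expected differing sites = pL ≈ 0.527986 × 1072 = 566.000992 ≈ 566.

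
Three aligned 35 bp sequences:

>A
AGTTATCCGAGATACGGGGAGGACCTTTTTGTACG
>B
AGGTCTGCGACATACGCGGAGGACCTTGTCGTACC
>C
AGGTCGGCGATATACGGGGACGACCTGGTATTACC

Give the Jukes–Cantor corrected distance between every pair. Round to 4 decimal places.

A–B: 8/35 sites differ → p ≈ 0.228571, d = −0.75 ln(1 − 0.304761) = 0.272625 ≈ 0.2726.
A–C: 11/35 sites differ → p ≈ 0.314286, d = −0.75 ln(1 − 0.419048) = 0.407315 ≈ 0.4073.
B–C: 7/35 sites differ → p = 0.2, d = −0.75 ln(1 − 0.266667) = 0.232617 ≈ 0.2326.

d(A,B) = 0.2726, d(A,C) = 0.4073, d(B,C) = 0.2326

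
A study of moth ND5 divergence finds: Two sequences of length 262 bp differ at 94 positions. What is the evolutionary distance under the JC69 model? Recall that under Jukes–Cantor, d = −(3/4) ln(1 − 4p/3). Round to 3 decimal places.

0.488

p = 94/262 ≈ 0.358779.
d = −(3/4) ln(1 − 4p/3) = −0.75 ln(1 − 0.478372) = −0.75 ln(0.521628)
  = −0.75 × (-0.650801) = 0.488101 substitutions/site.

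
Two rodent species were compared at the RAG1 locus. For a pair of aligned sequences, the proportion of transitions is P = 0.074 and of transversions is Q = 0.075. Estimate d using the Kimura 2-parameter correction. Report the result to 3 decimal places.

0.167

Under the Kimura two-parameter model, d = −½ ln(1 − 2P − Q) − ¼ ln(1 − 2Q).
1 − 2P − Q = 0.777, giving −½ ln(0.777) = 0.126157.
1 − 2Q = 0.85, giving −¼ ln(0.85) = 0.040630.
d = 0.126157 + 0.040630 = 0.166787.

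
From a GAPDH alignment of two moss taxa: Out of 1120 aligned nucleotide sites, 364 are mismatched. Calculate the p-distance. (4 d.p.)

p = 364/1120 = 0.3250.

0.3250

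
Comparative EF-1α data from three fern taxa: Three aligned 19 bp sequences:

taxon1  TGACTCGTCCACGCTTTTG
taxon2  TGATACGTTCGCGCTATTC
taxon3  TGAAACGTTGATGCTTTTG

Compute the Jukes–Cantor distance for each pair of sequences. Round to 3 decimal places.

taxon1–taxon2: 6/19 sites differ → p ≈ 0.315789, d = −0.75 ln(1 − 0.421052) = 0.409907 ≈ 0.410.
taxon1–taxon3: 5/19 sites differ → p ≈ 0.263158, d = −0.75 ln(1 − 0.350877) = 0.324100 ≈ 0.324.
taxon2–taxon3: 6/19 sites differ → p ≈ 0.315789, d = −0.75 ln(1 − 0.421052) = 0.409907 ≈ 0.410.

d(taxon1,taxon2) = 0.410, d(taxon1,taxon3) = 0.324, d(taxon2,taxon3) = 0.410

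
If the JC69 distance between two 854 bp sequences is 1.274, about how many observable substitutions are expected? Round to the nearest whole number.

523

Invert JC69: p = (3/4)(1 − e^(−4d/3)) = 0.75 × (1 − e^(-1.698667)) = 0.75 × (1 − 0.182927) = 0.612805.
Expected differing sites = pL ≈ 0.612805 × 854 = 523.33547 ≈ 523.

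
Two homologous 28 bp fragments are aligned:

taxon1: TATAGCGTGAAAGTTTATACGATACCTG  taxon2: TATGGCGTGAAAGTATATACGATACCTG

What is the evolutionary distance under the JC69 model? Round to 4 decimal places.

The sequences differ at 2 of 28 sites (4, 15), so p = 2/28 ≈ 0.071429.
d = −(3/4) ln(1 − 4p/3) = −0.75 ln(1 − 0.095239) = −0.75 ln(0.904761)
  = −0.75 × (-0.100084) = 0.075063 substitutions/site.

0.0751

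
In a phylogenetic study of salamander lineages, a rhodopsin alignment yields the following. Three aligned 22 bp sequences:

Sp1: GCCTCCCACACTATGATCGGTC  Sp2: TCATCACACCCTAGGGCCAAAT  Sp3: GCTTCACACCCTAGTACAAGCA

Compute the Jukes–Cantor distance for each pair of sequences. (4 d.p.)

d(Sp1,Sp2) = 0.8240, d(Sp1,Sp3) = 0.6987, d(Sp2,Sp3) = 0.4975

Sp1–Sp2: 11/22 sites differ → p = 0.5, d = −0.75 ln(1 − 0.666667) = 0.823960 ≈ 0.8240.
Sp1–Sp3: 10/22 sites differ → p ≈ 0.454545, d = −0.75 ln(1 − 0.60606) = 0.698667 ≈ 0.6987.
Sp2–Sp3: 8/22 sites differ → p ≈ 0.363636, d = −0.75 ln(1 − 0.484848) = 0.497470 ≈ 0.4975.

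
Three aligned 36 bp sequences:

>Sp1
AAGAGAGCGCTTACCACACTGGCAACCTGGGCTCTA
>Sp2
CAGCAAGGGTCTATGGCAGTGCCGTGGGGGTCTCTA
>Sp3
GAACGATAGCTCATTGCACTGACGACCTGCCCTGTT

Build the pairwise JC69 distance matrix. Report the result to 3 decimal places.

d(Sp1,Sp2) = 0.745, d(Sp1,Sp3) = 0.608, d(Sp2,Sp3) = 0.912

Sp1–Sp2: 17/36 sites differ → p ≈ 0.472222, d = −0.75 ln(1 − 0.629629) = 0.744938 ≈ 0.745.
Sp1–Sp3: 15/36 sites differ → p ≈ 0.416667, d = −0.75 ln(1 − 0.555556) = 0.608198 ≈ 0.608.
Sp2–Sp3: 19/36 sites differ → p ≈ 0.527778, d = −0.75 ln(1 − 0.703704) = 0.912297 ≈ 0.912.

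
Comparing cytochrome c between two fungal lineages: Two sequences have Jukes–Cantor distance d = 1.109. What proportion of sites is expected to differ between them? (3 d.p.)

p = (3/4)(1 − e^(−4d/3)) = 0.75 × (1 − e^(-1.478667)) = 0.75 × (1 − 0.227941) = 0.579044.

0.579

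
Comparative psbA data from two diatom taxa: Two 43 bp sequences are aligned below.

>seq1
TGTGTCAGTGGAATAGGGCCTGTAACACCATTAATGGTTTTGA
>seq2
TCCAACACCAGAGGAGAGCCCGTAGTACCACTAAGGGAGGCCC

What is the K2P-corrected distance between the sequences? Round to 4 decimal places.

0.8381

Of 43 sites, 11 differences are transitions and 10 are transversions, so P = 11/43 ≈ 0.255814 and Q = 10/43 ≈ 0.232558.
Under the Kimura two-parameter model, d = −½ ln(1 − 2P − Q) − ¼ ln(1 − 2Q).
1 − 2P − Q = 0.255814, giving −½ ln(0.255814) = 0.681652.
1 − 2Q = 0.534884, giving −¼ ln(0.534884) = 0.156426.
d = 0.681652 + 0.156426 = 0.838078.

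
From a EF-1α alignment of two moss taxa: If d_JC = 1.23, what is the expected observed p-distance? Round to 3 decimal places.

0.605

p = (3/4)(1 − e^(−4d/3)) = 0.75 × (1 − e^(-1.64)) = 0.75 × (1 − 0.193980) = 0.604515.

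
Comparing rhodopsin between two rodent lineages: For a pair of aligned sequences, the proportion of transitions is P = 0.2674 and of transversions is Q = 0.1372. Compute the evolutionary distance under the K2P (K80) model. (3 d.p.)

0.638

Under the Kimura two-parameter model, d = −½ ln(1 − 2P − Q) − ¼ ln(1 − 2Q).
1 − 2P − Q = 0.328, giving −½ ln(0.328) = 0.557371.
1 − 2Q = 0.7256, giving −¼ ln(0.7256) = 0.080189.
d = 0.557371 + 0.080189 = 0.637560.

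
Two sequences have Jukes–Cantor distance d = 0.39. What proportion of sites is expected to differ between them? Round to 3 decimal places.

0.304

p = (3/4)(1 − e^(−4d/3)) = 0.75 × (1 − e^(-0.52)) = 0.75 × (1 − 0.594521) = 0.304109.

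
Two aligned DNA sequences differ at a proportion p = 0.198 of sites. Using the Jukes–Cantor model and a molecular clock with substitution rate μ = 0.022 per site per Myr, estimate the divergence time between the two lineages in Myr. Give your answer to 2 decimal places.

d = −(3/4) ln(1 − 4p/3) = −0.75 ln(1 − 0.264) = −0.75 ln(0.736)
  = −0.75 × (-0.306525) = 0.229894 substitutions/site.
Under a molecular clock d = 2μt, so t = d/(2μ) = 0.229894 / (2 × 0.022) = 5.22 Myr.

5.22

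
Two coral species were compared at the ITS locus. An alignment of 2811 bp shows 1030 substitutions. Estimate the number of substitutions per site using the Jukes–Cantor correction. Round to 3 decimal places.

0.503

p = 1030/2811 ≈ 0.366418.
d = −(3/4) ln(1 − 4p/3) = −0.75 ln(1 − 0.488557) = −0.75 ln(0.511443)
  = −0.75 × (-0.670519) = 0.502889 substitutions/site.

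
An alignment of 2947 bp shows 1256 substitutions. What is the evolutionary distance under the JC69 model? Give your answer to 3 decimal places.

0.630

p = 1256/2947 ≈ 0.426196.
d = −(3/4) ln(1 − 4p/3) = −0.75 ln(1 − 0.568261) = −0.75 ln(0.431739)
  = −0.75 × (-0.839934) = 0.629951 substitutions/site.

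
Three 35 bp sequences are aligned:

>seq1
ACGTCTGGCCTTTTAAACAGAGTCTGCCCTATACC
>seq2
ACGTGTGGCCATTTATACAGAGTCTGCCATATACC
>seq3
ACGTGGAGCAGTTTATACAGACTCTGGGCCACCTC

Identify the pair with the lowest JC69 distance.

seq1–seq2: 4/35 differ, p = 0.114, d = 0.124.
seq1–seq3: 13/35 differ, p = 0.371, d = 0.513.
seq2–seq3: 12/35 differ, p = 0.343, d = 0.458.
The smallest distance is between seq1 and seq2.

seq1 and seq2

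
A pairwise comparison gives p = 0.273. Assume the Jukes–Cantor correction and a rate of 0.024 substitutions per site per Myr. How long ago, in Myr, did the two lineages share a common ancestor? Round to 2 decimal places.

d = −(3/4) ln(1 − 4p/3) = −0.75 ln(1 − 0.364) = −0.75 ln(0.636)
  = −0.75 × (-0.452557) = 0.339418 substitutions/site.
Under a molecular clock d = 2μt, so t = d/(2μ) = 0.339418 / (2 × 0.024) = 7.07 Myr.

7.07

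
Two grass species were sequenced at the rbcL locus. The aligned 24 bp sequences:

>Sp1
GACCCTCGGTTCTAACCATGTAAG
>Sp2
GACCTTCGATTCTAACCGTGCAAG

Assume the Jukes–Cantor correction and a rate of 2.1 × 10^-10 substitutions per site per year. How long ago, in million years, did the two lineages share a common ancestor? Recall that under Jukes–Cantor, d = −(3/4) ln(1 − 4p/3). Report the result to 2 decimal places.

The sequences differ at 4 of 24 sites (5, 9, 18, 21), so p = 4/24 ≈ 0.166667.
d = −(3/4) ln(1 − 4p/3) = −0.75 ln(1 − 0.222223) = −0.75 ln(0.777777)
  = −0.75 × (-0.251315) = 0.188486 substitutions/site.
Under a molecular clock d = 2μt, so t = d/(2μ) = 0.188486 / (2 × 2.1 × 10^-10) = 448.78 million years.

448.78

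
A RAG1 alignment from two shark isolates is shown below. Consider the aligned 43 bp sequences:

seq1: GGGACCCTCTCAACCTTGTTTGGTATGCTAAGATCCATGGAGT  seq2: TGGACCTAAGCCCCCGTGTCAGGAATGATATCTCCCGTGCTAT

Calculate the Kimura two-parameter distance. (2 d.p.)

Of 43 sites, 5 differences are transitions and 15 are transversions, so P = 5/43 ≈ 0.116279 and Q = 15/43 ≈ 0.348837.
Under the Kimura two-parameter model, d = −½ ln(1 − 2P − Q) − ¼ ln(1 − 2Q).
1 − 2P − Q = 0.418605, giving −½ ln(0.418605) = 0.435414.
1 − 2Q = 0.302326, giving −¼ ln(0.302326) = 0.299062.
d = 0.435414 + 0.299062 = 0.734476.

0.73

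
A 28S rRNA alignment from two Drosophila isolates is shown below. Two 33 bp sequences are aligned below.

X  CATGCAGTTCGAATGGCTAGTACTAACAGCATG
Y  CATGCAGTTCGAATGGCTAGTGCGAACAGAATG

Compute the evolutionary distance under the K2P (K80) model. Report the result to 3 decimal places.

0.097

Of 33 sites, 1 differences are transitions and 2 are transversions, so P = 1/33 ≈ 0.030303 and Q = 2/33 ≈ 0.060606.
Under the Kimura two-parameter model, d = −½ ln(1 − 2P − Q) − ¼ ln(1 − 2Q).
1 − 2P − Q = 0.878788, giving −½ ln(0.878788) = 0.064606.
1 − 2Q = 0.878788, giving −¼ ln(0.878788) = 0.032303.
d = 0.064606 + 0.032303 = 0.096909.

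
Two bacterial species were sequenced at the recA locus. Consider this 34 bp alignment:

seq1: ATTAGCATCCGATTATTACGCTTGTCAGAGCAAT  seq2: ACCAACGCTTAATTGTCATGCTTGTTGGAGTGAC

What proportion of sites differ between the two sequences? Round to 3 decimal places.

0.471

The sequences differ at 16 of 34 positions.
p = 16/34 = 0.470588… ≈ 0.471 (to 3 d.p.).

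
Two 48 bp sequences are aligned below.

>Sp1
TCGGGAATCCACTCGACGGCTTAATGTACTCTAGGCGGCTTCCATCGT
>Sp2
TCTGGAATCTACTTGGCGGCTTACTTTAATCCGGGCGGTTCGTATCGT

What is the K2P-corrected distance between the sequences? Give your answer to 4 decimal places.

0.3461

Of 48 sites, 8 differences are transitions and 5 are transversions, so P = 8/48 ≈ 0.166667 and Q = 5/48 ≈ 0.104167.
Under the Kimura two-parameter model, d = −½ ln(1 − 2P − Q) − ¼ ln(1 − 2Q).
1 − 2P − Q = 0.562499, giving −½ ln(0.562499) = 0.287683.
1 − 2Q = 0.791666, giving −¼ ln(0.791666) = 0.058404.
d = 0.287683 + 0.058404 = 0.346087.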